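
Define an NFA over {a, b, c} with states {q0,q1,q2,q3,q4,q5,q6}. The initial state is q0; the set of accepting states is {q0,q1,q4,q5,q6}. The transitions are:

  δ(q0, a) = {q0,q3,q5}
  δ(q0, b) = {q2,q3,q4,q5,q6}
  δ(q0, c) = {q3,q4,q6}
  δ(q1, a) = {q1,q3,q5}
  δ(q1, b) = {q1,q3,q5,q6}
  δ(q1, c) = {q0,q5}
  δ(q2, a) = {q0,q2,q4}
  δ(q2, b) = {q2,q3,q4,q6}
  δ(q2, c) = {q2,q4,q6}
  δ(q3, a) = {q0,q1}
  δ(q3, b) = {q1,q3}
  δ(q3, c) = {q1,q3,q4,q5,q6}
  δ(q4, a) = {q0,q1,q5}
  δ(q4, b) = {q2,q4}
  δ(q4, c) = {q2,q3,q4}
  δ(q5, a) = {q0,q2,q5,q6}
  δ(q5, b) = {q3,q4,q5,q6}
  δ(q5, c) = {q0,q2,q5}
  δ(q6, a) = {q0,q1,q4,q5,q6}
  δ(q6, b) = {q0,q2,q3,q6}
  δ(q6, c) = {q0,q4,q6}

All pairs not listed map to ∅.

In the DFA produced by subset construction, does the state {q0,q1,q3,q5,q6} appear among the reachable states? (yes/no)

no

Start state of the DFA: {q0}.
{q0} --a--> {q0,q3,q5}  [new]
{q0} --b--> {q2,q3,q4,q5,q6}  [new]
{q0} --c--> {q3,q4,q6}  [new]
{q0,q3,q5} --a--> {q0,q1,q2,q3,q5,q6}  [new]
{q0,q3,q5} --b--> {q1,q2,q3,q4,q5,q6}  [new]
{q0,q3,q5} --c--> {q0,q1,q2,q3,q4,q5,q6}  [new]
{q2,q3,q4,q5,q6} --a--> {q0,q1,q2,q4,q5,q6}  [new]
{q2,q3,q4,q5,q6} --b--> {q0,q1,q2,q3,q4,q5,q6}  [seen]
{q2,q3,q4,q5,q6} --c--> {q0,q1,q2,q3,q4,q5,q6}  [seen]
{q3,q4,q6} --a--> {q0,q1,q4,q5,q6}  [new]
{q3,q4,q6} --b--> {q0,q1,q2,q3,q4,q6}  [new]
{q3,q4,q6} --c--> {q0,q1,q2,q3,q4,q5,q6}  [seen]
{q0,q1,q2,q3,q5,q6} --a--> {q0,q1,q2,q3,q4,q5,q6}  [seen]
{q0,q1,q2,q3,q5,q6} --b--> {q0,q1,q2,q3,q4,q5,q6}  [seen]
{q0,q1,q2,q3,q5,q6} --c--> {q0,q1,q2,q3,q4,q5,q6}  [seen]
{q1,q2,q3,q4,q5,q6} --a--> {q0,q1,q2,q3,q4,q5,q6}  [seen]
{q1,q2,q3,q4,q5,q6} --b--> {q0,q1,q2,q3,q4,q5,q6}  [seen]
{q1,q2,q3,q4,q5,q6} --c--> {q0,q1,q2,q3,q4,q5,q6}  [seen]
{q0,q1,q2,q3,q4,q5,q6} --a--> {q0,q1,q2,q3,q4,q5,q6}  [seen]
{q0,q1,q2,q3,q4,q5,q6} --b--> {q0,q1,q2,q3,q4,q5,q6}  [seen]
{q0,q1,q2,q3,q4,q5,q6} --c--> {q0,q1,q2,q3,q4,q5,q6}  [seen]
{q0,q1,q2,q4,q5,q6} --a--> {q0,q1,q2,q3,q4,q5,q6}  [seen]
{q0,q1,q2,q4,q5,q6} --b--> {q0,q1,q2,q3,q4,q5,q6}  [seen]
{q0,q1,q2,q4,q5,q6} --c--> {q0,q2,q3,q4,q5,q6}  [new]
{q0,q1,q4,q5,q6} --a--> {q0,q1,q2,q3,q4,q5,q6}  [seen]
{q0,q1,q4,q5,q6} --b--> {q0,q1,q2,q3,q4,q5,q6}  [seen]
{q0,q1,q4,q5,q6} --c--> {q0,q2,q3,q4,q5,q6}  [seen]
{q0,q1,q2,q3,q4,q6} --a--> {q0,q1,q2,q3,q4,q5,q6}  [seen]
{q0,q1,q2,q3,q4,q6} --b--> {q0,q1,q2,q3,q4,q5,q6}  [seen]
{q0,q1,q2,q3,q4,q6} --c--> {q0,q1,q2,q3,q4,q5,q6}  [seen]
{q0,q2,q3,q4,q5,q6} --a--> {q0,q1,q2,q3,q4,q5,q6}  [seen]
{q0,q2,q3,q4,q5,q6} --b--> {q0,q1,q2,q3,q4,q5,q6}  [seen]
{q0,q2,q3,q4,q5,q6} --c--> {q0,q1,q2,q3,q4,q5,q6}  [seen]
Reachable DFA states: {q0}, {q0,q3,q5}, {q2,q3,q4,q5,q6}, {q3,q4,q6}, {q0,q1,q2,q3,q5,q6}, {q1,q2,q3,q4,q5,q6}, {q0,q1,q2,q3,q4,q5,q6}, {q0,q1,q2,q4,q5,q6}, {q0,q1,q4,q5,q6}, {q0,q1,q2,q3,q4,q6}, {q0,q2,q3,q4,q5,q6}.
{q0,q1,q3,q5,q6} is not among them.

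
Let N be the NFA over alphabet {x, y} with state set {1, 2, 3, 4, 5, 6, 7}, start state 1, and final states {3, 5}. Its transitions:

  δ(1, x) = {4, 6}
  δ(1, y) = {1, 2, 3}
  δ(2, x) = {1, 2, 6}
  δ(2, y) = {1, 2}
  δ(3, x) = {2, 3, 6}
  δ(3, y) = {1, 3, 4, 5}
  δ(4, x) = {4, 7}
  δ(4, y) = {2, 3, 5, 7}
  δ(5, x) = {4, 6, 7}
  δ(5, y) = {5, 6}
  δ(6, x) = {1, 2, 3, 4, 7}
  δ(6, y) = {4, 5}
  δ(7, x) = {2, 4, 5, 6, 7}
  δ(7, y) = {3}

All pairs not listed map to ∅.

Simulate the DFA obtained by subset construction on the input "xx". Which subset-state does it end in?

{1, 2, 3, 4, 7}

Start: {1}.
δ(1,x) = {4, 6}.
Union: {4, 6}.
After x: {4, 6}.
δ(4,x) = {4, 7}; δ(6,x) = {1, 2, 3, 4, 7}.
Union: {1, 2, 3, 4, 7}.
After x: {1, 2, 3, 4, 7}.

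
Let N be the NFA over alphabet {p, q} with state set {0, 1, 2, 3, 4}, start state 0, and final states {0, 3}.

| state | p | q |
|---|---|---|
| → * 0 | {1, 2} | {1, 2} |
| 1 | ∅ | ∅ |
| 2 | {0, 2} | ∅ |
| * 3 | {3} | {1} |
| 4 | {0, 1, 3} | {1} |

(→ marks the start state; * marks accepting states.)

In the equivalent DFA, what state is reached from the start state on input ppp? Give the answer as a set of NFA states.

{0, 1, 2}

Start: {0}.
δ(0,p) = {1, 2}.
Union: {1, 2}.
After p: {1, 2}.
δ(1,p) = ∅; δ(2,p) = {0, 2}.
Union: {0, 2}.
After p: {0, 2}.
δ(0,p) = {1, 2}; δ(2,p) = {0, 2}.
Union: {0, 1, 2}.
After p: {0, 1, 2}.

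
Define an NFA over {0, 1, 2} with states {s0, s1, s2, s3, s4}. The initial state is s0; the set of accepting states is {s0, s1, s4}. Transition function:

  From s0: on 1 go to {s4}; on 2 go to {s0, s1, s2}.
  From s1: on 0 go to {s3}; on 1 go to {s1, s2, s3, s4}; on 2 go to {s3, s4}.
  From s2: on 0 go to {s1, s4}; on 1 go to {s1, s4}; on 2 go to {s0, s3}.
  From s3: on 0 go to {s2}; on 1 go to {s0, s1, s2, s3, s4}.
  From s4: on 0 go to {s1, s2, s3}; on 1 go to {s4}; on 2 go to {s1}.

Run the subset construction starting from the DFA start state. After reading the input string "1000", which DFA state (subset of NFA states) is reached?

{s1, s2, s3, s4}

Start: {s0}.
δ(s0,1) = {s4}.
Union: {s4}.
After 1: {s4}.
δ(s4,0) = {s1, s2, s3}.
Union: {s1, s2, s3}.
After 0: {s1, s2, s3}.
δ(s1,0) = {s3}; δ(s2,0) = {s1, s4}; δ(s3,0) = {s2}.
Union: {s1, s2, s3, s4}.
After 0: {s1, s2, s3, s4}.
δ(s1,0) = {s3}; δ(s2,0) = {s1, s4}; δ(s3,0) = {s2}; δ(s4,0) = {s1, s2, s3}.
Union: {s1, s2, s3, s4}.
After 0: {s1, s2, s3, s4}.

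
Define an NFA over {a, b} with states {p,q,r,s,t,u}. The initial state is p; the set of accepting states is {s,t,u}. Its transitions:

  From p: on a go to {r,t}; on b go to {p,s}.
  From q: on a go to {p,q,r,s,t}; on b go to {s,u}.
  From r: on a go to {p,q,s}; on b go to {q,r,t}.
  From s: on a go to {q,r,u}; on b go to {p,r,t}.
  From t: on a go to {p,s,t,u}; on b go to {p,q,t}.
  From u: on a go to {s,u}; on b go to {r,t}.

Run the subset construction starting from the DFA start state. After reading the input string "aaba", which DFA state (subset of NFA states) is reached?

Start: {p}.
δ(p,a) = {r,t}.
Union: {r,t}.
After a: {r,t}.
δ(r,a) = {p,q,s}; δ(t,a) = {p,s,t,u}.
Union: {p,q,s,t,u}.
After a: {p,q,s,t,u}.
δ(p,b) = {p,s}; δ(q,b) = {s,u}; δ(s,b) = {p,r,t}; δ(t,b) = {p,q,t}; δ(u,b) = {r,t}.
Union: {p,q,r,s,t,u}.
After b: {p,q,r,s,t,u}.
δ(p,a) = {r,t}; δ(q,a) = {p,q,r,s,t}; δ(r,a) = {p,q,s}; δ(s,a) = {q,r,u}; δ(t,a) = {p,s,t,u}; δ(u,a) = {s,u}.
Union: {p,q,r,s,t,u}.
After a: {p,q,r,s,t,u}.

{p,q,r,s,t,u}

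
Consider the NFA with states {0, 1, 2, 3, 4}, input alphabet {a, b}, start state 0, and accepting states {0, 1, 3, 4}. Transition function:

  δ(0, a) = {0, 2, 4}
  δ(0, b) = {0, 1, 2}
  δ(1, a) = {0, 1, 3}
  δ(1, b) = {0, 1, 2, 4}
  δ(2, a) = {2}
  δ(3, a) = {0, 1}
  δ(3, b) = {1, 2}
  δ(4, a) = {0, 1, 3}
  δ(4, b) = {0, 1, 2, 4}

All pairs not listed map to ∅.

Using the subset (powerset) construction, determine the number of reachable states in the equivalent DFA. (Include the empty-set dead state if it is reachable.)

Start state of the DFA: {0}.
{0} --a--> {0, 2, 4}  [new]
{0} --b--> {0, 1, 2}  [new]
{0, 2, 4} --a--> {0, 1, 2, 3, 4}  [new]
{0, 2, 4} --b--> {0, 1, 2, 4}  [new]
{0, 1, 2} --a--> {0, 1, 2, 3, 4}  [seen]
{0, 1, 2} --b--> {0, 1, 2, 4}  [seen]
{0, 1, 2, 3, 4} --a--> {0, 1, 2, 3, 4}  [seen]
{0, 1, 2, 3, 4} --b--> {0, 1, 2, 4}  [seen]
{0, 1, 2, 4} --a--> {0, 1, 2, 3, 4}  [seen]
{0, 1, 2, 4} --b--> {0, 1, 2, 4}  [seen]
Reachable DFA states: {0}, {0, 2, 4}, {0, 1, 2}, {0, 1, 2, 3, 4}, {0, 1, 2, 4}.

5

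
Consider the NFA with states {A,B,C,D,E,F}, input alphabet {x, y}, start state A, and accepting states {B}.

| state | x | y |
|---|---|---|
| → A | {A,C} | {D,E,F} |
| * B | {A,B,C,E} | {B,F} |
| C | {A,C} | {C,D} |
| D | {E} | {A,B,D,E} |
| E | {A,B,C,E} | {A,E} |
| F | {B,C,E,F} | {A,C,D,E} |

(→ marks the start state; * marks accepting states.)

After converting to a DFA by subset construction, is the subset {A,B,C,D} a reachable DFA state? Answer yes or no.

Start state of the DFA: {A}.
{A} --x--> {A,C}  [new]
{A} --y--> {D,E,F}  [new]
{A,C} --x--> {A,C}  [seen]
{A,C} --y--> {C,D,E,F}  [new]
{D,E,F} --x--> {A,B,C,E,F}  [new]
{D,E,F} --y--> {A,B,C,D,E}  [new]
{C,D,E,F} --x--> {A,B,C,E,F}  [seen]
{C,D,E,F} --y--> {A,B,C,D,E}  [seen]
{A,B,C,E,F} --x--> {A,B,C,E,F}  [seen]
{A,B,C,E,F} --y--> {A,B,C,D,E,F}  [new]
{A,B,C,D,E} --x--> {A,B,C,E}  [new]
{A,B,C,D,E} --y--> {A,B,C,D,E,F}  [seen]
{A,B,C,D,E,F} --x--> {A,B,C,E,F}  [seen]
{A,B,C,D,E,F} --y--> {A,B,C,D,E,F}  [seen]
{A,B,C,E} --x--> {A,B,C,E}  [seen]
{A,B,C,E} --y--> {A,B,C,D,E,F}  [seen]
Reachable DFA states: {A}, {A,C}, {D,E,F}, {C,D,E,F}, {A,B,C,E,F}, {A,B,C,D,E}, {A,B,C,D,E,F}, {A,B,C,E}.
{A,B,C,D} is not among them.

no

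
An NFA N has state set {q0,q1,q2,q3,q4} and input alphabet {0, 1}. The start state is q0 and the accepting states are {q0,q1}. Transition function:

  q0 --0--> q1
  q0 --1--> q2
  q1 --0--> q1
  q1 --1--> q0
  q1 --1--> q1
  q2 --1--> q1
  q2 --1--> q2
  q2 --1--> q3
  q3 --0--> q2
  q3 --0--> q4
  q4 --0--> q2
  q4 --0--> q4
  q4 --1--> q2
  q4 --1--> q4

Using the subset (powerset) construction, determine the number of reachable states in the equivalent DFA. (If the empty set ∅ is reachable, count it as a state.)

Start state of the DFA: {q0}.
{q0} --0--> {q1}  [new]
{q0} --1--> {q2}  [new]
{q1} --0--> {q1}  [seen]
{q1} --1--> {q0,q1}  [new]
{q2} --0--> ∅  [new]
{q2} --1--> {q1,q2,q3}  [new]
{q0,q1} --0--> {q1}  [seen]
{q0,q1} --1--> {q0,q1,q2}  [new]
∅ --0--> ∅  [seen]
∅ --1--> ∅  [seen]
{q1,q2,q3} --0--> {q1,q2,q4}  [new]
{q1,q2,q3} --1--> {q0,q1,q2,q3}  [new]
{q0,q1,q2} --0--> {q1}  [seen]
{q0,q1,q2} --1--> {q0,q1,q2,q3}  [seen]
{q1,q2,q4} --0--> {q1,q2,q4}  [seen]
{q1,q2,q4} --1--> {q0,q1,q2,q3,q4}  [new]
{q0,q1,q2,q3} --0--> {q1,q2,q4}  [seen]
{q0,q1,q2,q3} --1--> {q0,q1,q2,q3}  [seen]
{q0,q1,q2,q3,q4} --0--> {q1,q2,q4}  [seen]
{q0,q1,q2,q3,q4} --1--> {q0,q1,q2,q3,q4}  [seen]
Reachable DFA states: {q0}, {q1}, {q2}, {q0,q1}, ∅, {q1,q2,q3}, {q0,q1,q2}, {q1,q2,q4}, {q0,q1,q2,q3}, {q0,q1,q2,q3,q4}.

10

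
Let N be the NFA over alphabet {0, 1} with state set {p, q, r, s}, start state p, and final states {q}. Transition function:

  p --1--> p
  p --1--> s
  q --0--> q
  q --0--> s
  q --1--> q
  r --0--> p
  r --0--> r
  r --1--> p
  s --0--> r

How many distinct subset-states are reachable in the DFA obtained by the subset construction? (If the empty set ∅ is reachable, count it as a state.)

Start state of the DFA: {p}.
{p} --0--> ∅  [new]
{p} --1--> {p, s}  [new]
∅ --0--> ∅  [seen]
∅ --1--> ∅  [seen]
{p, s} --0--> {r}  [new]
{p, s} --1--> {p, s}  [seen]
{r} --0--> {p, r}  [new]
{r} --1--> {p}  [seen]
{p, r} --0--> {p, r}  [seen]
{p, r} --1--> {p, s}  [seen]
Reachable DFA states: {p}, ∅, {p, s}, {r}, {p, r}.

5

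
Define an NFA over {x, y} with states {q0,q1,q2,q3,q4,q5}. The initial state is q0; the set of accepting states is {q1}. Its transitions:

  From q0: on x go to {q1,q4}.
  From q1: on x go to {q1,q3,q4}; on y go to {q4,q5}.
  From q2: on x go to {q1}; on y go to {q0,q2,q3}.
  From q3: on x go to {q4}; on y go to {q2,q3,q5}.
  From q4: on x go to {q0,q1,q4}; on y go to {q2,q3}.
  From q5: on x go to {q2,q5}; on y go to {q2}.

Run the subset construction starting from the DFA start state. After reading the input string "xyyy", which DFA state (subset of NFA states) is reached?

Start: {q0}.
δ(q0,x) = {q1,q4}.
Union: {q1,q4}.
After x: {q1,q4}.
δ(q1,y) = {q4,q5}; δ(q4,y) = {q2,q3}.
Union: {q2,q3,q4,q5}.
After y: {q2,q3,q4,q5}.
δ(q2,y) = {q0,q2,q3}; δ(q3,y) = {q2,q3,q5}; δ(q4,y) = {q2,q3}; δ(q5,y) = {q2}.
Union: {q0,q2,q3,q5}.
After y: {q0,q2,q3,q5}.
δ(q0,y) = ∅; δ(q2,y) = {q0,q2,q3}; δ(q3,y) = {q2,q3,q5}; δ(q5,y) = {q2}.
Union: {q0,q2,q3,q5}.
After y: {q0,q2,q3,q5}.

{q0,q2,q3,q5}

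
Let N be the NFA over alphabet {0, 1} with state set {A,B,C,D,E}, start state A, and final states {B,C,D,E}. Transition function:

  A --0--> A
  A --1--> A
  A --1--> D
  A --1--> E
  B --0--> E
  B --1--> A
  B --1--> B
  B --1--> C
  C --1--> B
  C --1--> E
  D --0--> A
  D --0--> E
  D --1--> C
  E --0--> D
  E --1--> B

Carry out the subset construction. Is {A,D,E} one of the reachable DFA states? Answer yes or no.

yes

Start state of the DFA: {A}.
{A} --0--> {A}  [seen]
{A} --1--> {A,D,E}  [new]
{A,D,E} --0--> {A,D,E}  [seen]
{A,D,E} --1--> {A,B,C,D,E}  [new]
{A,B,C,D,E} --0--> {A,D,E}  [seen]
{A,B,C,D,E} --1--> {A,B,C,D,E}  [seen]
Reachable DFA states: {A}, {A,D,E}, {A,B,C,D,E}.
{A,D,E} is among them.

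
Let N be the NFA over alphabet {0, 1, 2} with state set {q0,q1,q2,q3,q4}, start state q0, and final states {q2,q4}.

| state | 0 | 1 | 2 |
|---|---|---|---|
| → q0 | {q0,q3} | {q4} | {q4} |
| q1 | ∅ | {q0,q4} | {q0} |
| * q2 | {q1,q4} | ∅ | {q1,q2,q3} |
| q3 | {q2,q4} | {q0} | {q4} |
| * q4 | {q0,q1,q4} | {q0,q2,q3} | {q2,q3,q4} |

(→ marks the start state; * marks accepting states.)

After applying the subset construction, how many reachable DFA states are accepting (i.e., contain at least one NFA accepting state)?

10

Start state of the DFA: {q0}.
{q0} --0--> {q0,q3}  [new]
{q0} --1--> {q4}  [new]
{q0} --2--> {q4}  [seen]
{q0,q3} --0--> {q0,q2,q3,q4}  [new]
{q0,q3} --1--> {q0,q4}  [new]
{q0,q3} --2--> {q4}  [seen]
{q4} --0--> {q0,q1,q4}  [new]
{q4} --1--> {q0,q2,q3}  [new]
{q4} --2--> {q2,q3,q4}  [new]
{q0,q2,q3,q4} --0--> {q0,q1,q2,q3,q4}  [new]
{q0,q2,q3,q4} --1--> {q0,q2,q3,q4}  [seen]
{q0,q2,q3,q4} --2--> {q1,q2,q3,q4}  [new]
{q0,q4} --0--> {q0,q1,q3,q4}  [new]
{q0,q4} --1--> {q0,q2,q3,q4}  [seen]
{q0,q4} --2--> {q2,q3,q4}  [seen]
{q0,q1,q4} --0--> {q0,q1,q3,q4}  [seen]
{q0,q1,q4} --1--> {q0,q2,q3,q4}  [seen]
{q0,q1,q4} --2--> {q0,q2,q3,q4}  [seen]
{q0,q2,q3} --0--> {q0,q1,q2,q3,q4}  [seen]
{q0,q2,q3} --1--> {q0,q4}  [seen]
{q0,q2,q3} --2--> {q1,q2,q3,q4}  [seen]
{q2,q3,q4} --0--> {q0,q1,q2,q4}  [new]
{q2,q3,q4} --1--> {q0,q2,q3}  [seen]
{q2,q3,q4} --2--> {q1,q2,q3,q4}  [seen]
{q0,q1,q2,q3,q4} --0--> {q0,q1,q2,q3,q4}  [seen]
{q0,q1,q2,q3,q4} --1--> {q0,q2,q3,q4}  [seen]
{q0,q1,q2,q3,q4} --2--> {q0,q1,q2,q3,q4}  [seen]
{q1,q2,q3,q4} --0--> {q0,q1,q2,q4}  [seen]
{q1,q2,q3,q4} --1--> {q0,q2,q3,q4}  [seen]
{q1,q2,q3,q4} --2--> {q0,q1,q2,q3,q4}  [seen]
{q0,q1,q3,q4} --0--> {q0,q1,q2,q3,q4}  [seen]
{q0,q1,q3,q4} --1--> {q0,q2,q3,q4}  [seen]
{q0,q1,q3,q4} --2--> {q0,q2,q3,q4}  [seen]
{q0,q1,q2,q4} --0--> {q0,q1,q3,q4}  [seen]
{q0,q1,q2,q4} --1--> {q0,q2,q3,q4}  [seen]
{q0,q1,q2,q4} --2--> {q0,q1,q2,q3,q4}  [seen]
Reachable DFA states: {q0}, {q0,q3}, {q4}, {q0,q2,q3,q4}, {q0,q4}, {q0,q1,q4}, {q0,q2,q3}, {q2,q3,q4}, {q0,q1,q2,q3,q4}, {q1,q2,q3,q4}, {q0,q1,q3,q4}, {q0,q1,q2,q4}.
Accepting DFA states (contain an NFA accepting state): {q4}, {q0,q2,q3,q4}, {q0,q4}, {q0,q1,q4}, {q0,q2,q3}, {q2,q3,q4}, {q0,q1,q2,q3,q4}, {q1,q2,q3,q4}, {q0,q1,q3,q4}, {q0,q1,q2,q4}.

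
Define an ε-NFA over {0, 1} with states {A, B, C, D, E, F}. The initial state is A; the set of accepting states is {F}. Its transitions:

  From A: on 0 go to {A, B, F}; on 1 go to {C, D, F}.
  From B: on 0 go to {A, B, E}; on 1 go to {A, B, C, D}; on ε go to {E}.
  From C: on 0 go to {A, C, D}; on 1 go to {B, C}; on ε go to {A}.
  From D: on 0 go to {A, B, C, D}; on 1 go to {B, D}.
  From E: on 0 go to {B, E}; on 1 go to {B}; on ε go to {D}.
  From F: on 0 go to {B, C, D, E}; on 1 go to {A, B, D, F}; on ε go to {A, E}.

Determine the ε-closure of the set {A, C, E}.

{A, C, D, E}

Begin with {A, C, E}.
E →ε {D}; add D.
ε-closure = {A, C, D, E}.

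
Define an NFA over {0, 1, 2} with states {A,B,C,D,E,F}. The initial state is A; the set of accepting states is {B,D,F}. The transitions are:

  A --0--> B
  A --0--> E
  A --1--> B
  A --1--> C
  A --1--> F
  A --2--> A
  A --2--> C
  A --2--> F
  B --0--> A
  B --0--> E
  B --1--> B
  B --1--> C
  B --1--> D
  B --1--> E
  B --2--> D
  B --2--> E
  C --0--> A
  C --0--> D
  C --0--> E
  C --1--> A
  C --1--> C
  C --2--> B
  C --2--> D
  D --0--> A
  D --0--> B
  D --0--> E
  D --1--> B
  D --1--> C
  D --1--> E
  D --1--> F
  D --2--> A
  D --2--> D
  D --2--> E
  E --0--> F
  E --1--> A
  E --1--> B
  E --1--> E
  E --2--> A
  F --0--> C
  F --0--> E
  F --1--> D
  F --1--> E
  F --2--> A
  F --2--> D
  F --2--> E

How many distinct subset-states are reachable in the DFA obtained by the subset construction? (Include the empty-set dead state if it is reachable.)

Start state of the DFA: {A}.
{A} --0--> {B,E}  [new]
{A} --1--> {B,C,F}  [new]
{A} --2--> {A,C,F}  [new]
{B,E} --0--> {A,E,F}  [new]
{B,E} --1--> {A,B,C,D,E}  [new]
{B,E} --2--> {A,D,E}  [new]
{B,C,F} --0--> {A,C,D,E}  [new]
{B,C,F} --1--> {A,B,C,D,E}  [seen]
{B,C,F} --2--> {A,B,D,E}  [new]
{A,C,F} --0--> {A,B,C,D,E}  [seen]
{A,C,F} --1--> {A,B,C,D,E,F}  [new]
{A,C,F} --2--> {A,B,C,D,E,F}  [seen]
{A,E,F} --0--> {B,C,E,F}  [new]
{A,E,F} --1--> {A,B,C,D,E,F}  [seen]
{A,E,F} --2--> {A,C,D,E,F}  [new]
{A,B,C,D,E} --0--> {A,B,D,E,F}  [new]
{A,B,C,D,E} --1--> {A,B,C,D,E,F}  [seen]
{A,B,C,D,E} --2--> {A,B,C,D,E,F}  [seen]
{A,D,E} --0--> {A,B,E,F}  [new]
{A,D,E} --1--> {A,B,C,E,F}  [new]
{A,D,E} --2--> {A,C,D,E,F}  [seen]
{A,C,D,E} --0--> {A,B,D,E,F}  [seen]
{A,C,D,E} --1--> {A,B,C,E,F}  [seen]
{A,C,D,E} --2--> {A,B,C,D,E,F}  [seen]
{A,B,D,E} --0--> {A,B,E,F}  [seen]
{A,B,D,E} --1--> {A,B,C,D,E,F}  [seen]
{A,B,D,E} --2--> {A,C,D,E,F}  [seen]
{A,B,C,D,E,F} --0--> {A,B,C,D,E,F}  [seen]
{A,B,C,D,E,F} --1--> {A,B,C,D,E,F}  [seen]
{A,B,C,D,E,F} --2--> {A,B,C,D,E,F}  [seen]
{B,C,E,F} --0--> {A,C,D,E,F}  [seen]
{B,C,E,F} --1--> {A,B,C,D,E}  [seen]
{B,C,E,F} --2--> {A,B,D,E}  [seen]
{A,C,D,E,F} --0--> {A,B,C,D,E,F}  [seen]
{A,C,D,E,F} --1--> {A,B,C,D,E,F}  [seen]
{A,C,D,E,F} --2--> {A,B,C,D,E,F}  [seen]
{A,B,D,E,F} --0--> {A,B,C,E,F}  [seen]
{A,B,D,E,F} --1--> {A,B,C,D,E,F}  [seen]
{A,B,D,E,F} --2--> {A,C,D,E,F}  [seen]
{A,B,E,F} --0--> {A,B,C,E,F}  [seen]
{A,B,E,F} --1--> {A,B,C,D,E,F}  [seen]
{A,B,E,F} --2--> {A,C,D,E,F}  [seen]
{A,B,C,E,F} --0--> {A,B,C,D,E,F}  [seen]
{A,B,C,E,F} --1--> {A,B,C,D,E,F}  [seen]
{A,B,C,E,F} --2--> {A,B,C,D,E,F}  [seen]
Reachable DFA states: {A}, {B,E}, {B,C,F}, {A,C,F}, {A,E,F}, {A,B,C,D,E}, {A,D,E}, {A,C,D,E}, {A,B,D,E}, {A,B,C,D,E,F}, {B,C,E,F}, {A,C,D,E,F}, {A,B,D,E,F}, {A,B,E,F}, {A,B,C,E,F}.

15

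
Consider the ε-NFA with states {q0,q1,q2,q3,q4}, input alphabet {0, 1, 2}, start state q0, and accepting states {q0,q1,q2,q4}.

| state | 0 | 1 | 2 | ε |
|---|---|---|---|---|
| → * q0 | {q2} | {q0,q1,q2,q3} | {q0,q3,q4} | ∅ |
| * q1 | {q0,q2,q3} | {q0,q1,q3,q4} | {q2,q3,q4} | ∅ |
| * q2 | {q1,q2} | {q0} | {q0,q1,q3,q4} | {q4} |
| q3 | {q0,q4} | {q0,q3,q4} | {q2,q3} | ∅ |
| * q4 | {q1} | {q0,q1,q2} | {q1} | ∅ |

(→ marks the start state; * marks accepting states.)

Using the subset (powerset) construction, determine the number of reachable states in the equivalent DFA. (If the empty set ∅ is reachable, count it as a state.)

7

Start state of the DFA: {q0} (ε-closure of the NFA start).
{q0} --0--> {q2,q4}  [new]
{q0} --1--> {q0,q1,q2,q3,q4}  [new]
{q0} --2--> {q0,q3,q4}  [new]
{q2,q4} --0--> {q1,q2,q4}  [new]
{q2,q4} --1--> {q0,q1,q2,q4}  [new]
{q2,q4} --2--> {q0,q1,q3,q4}  [new]
{q0,q1,q2,q3,q4} --0--> {q0,q1,q2,q3,q4}  [seen]
{q0,q1,q2,q3,q4} --1--> {q0,q1,q2,q3,q4}  [seen]
{q0,q1,q2,q3,q4} --2--> {q0,q1,q2,q3,q4}  [seen]
{q0,q3,q4} --0--> {q0,q1,q2,q4}  [seen]
{q0,q3,q4} --1--> {q0,q1,q2,q3,q4}  [seen]
{q0,q3,q4} --2--> {q0,q1,q2,q3,q4}  [seen]
{q1,q2,q4} --0--> {q0,q1,q2,q3,q4}  [seen]
{q1,q2,q4} --1--> {q0,q1,q2,q3,q4}  [seen]
{q1,q2,q4} --2--> {q0,q1,q2,q3,q4}  [seen]
{q0,q1,q2,q4} --0--> {q0,q1,q2,q3,q4}  [seen]
{q0,q1,q2,q4} --1--> {q0,q1,q2,q3,q4}  [seen]
{q0,q1,q2,q4} --2--> {q0,q1,q2,q3,q4}  [seen]
{q0,q1,q3,q4} --0--> {q0,q1,q2,q3,q4}  [seen]
{q0,q1,q3,q4} --1--> {q0,q1,q2,q3,q4}  [seen]
{q0,q1,q3,q4} --2--> {q0,q1,q2,q3,q4}  [seen]
Reachable DFA states: {q0}, {q2,q4}, {q0,q1,q2,q3,q4}, {q0,q3,q4}, {q1,q2,q4}, {q0,q1,q2,q4}, {q0,q1,q3,q4}.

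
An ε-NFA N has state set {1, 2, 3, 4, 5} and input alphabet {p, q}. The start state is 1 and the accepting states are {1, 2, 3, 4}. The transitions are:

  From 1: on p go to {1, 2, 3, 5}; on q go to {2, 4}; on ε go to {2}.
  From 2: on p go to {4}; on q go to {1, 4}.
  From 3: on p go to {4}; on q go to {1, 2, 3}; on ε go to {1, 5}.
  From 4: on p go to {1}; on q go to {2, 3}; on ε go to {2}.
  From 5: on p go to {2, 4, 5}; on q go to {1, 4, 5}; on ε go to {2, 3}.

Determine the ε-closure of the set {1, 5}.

Begin with {1, 5}.
1 →ε {2}; add 2.
5 →ε {2, 3}; add 3.
ε-closure = {1, 2, 3, 5}.

{1, 2, 3, 5}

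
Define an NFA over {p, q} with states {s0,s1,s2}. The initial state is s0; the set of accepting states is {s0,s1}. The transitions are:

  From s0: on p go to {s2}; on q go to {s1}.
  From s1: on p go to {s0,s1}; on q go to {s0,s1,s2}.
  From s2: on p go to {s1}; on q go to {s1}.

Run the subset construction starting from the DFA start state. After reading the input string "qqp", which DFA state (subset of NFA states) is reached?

Start: {s0}.
δ(s0,q) = {s1}.
Union: {s1}.
After q: {s1}.
δ(s1,q) = {s0,s1,s2}.
Union: {s0,s1,s2}.
After q: {s0,s1,s2}.
δ(s0,p) = {s2}; δ(s1,p) = {s0,s1}; δ(s2,p) = {s1}.
Union: {s0,s1,s2}.
After p: {s0,s1,s2}.

{s0,s1,s2}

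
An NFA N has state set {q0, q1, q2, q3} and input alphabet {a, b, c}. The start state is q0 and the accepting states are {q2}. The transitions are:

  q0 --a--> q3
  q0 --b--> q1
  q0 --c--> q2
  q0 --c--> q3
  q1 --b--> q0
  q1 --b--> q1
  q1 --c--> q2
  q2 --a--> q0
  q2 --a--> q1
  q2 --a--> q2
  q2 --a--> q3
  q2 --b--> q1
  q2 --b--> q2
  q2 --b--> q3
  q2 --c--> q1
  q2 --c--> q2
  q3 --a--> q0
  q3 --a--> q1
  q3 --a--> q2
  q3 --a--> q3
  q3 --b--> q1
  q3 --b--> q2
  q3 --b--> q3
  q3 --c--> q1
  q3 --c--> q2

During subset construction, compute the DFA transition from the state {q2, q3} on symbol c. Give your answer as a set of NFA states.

{q1, q2}

δ(q2,c) = {q1, q2}; δ(q3,c) = {q1, q2}.
Union: {q1, q2}.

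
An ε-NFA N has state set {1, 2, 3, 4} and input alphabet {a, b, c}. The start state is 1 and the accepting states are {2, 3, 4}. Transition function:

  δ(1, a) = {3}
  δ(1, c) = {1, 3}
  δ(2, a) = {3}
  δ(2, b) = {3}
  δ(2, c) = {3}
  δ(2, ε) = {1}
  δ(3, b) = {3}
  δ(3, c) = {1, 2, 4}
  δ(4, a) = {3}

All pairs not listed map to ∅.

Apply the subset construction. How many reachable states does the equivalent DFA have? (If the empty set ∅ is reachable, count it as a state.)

6

Start state of the DFA: {1} (ε-closure of the NFA start).
{1} --a--> {3}  [new]
{1} --b--> ∅  [new]
{1} --c--> {1, 3}  [new]
{3} --a--> ∅  [seen]
{3} --b--> {3}  [seen]
{3} --c--> {1, 2, 4}  [new]
∅ --a--> ∅  [seen]
∅ --b--> ∅  [seen]
∅ --c--> ∅  [seen]
{1, 3} --a--> {3}  [seen]
{1, 3} --b--> {3}  [seen]
{1, 3} --c--> {1, 2, 3, 4}  [new]
{1, 2, 4} --a--> {3}  [seen]
{1, 2, 4} --b--> {3}  [seen]
{1, 2, 4} --c--> {1, 3}  [seen]
{1, 2, 3, 4} --a--> {3}  [seen]
{1, 2, 3, 4} --b--> {3}  [seen]
{1, 2, 3, 4} --c--> {1, 2, 3, 4}  [seen]
Reachable DFA states: {1}, {3}, ∅, {1, 3}, {1, 2, 4}, {1, 2, 3, 4}.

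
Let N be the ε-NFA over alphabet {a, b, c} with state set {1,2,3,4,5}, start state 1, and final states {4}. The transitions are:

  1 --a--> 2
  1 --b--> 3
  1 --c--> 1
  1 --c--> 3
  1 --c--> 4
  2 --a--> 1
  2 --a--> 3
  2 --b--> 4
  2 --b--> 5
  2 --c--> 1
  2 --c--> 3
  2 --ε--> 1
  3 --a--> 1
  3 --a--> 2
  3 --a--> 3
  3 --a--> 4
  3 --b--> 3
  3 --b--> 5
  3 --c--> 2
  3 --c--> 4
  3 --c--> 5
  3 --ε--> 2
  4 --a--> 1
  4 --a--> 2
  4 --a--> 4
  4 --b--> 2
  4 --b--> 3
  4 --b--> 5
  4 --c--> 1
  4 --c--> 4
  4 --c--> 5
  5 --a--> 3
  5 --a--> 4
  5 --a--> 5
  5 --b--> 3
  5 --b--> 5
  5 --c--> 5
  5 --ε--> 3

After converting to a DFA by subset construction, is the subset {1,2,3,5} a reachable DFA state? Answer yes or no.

Start state of the DFA: {1} (ε-closure of the NFA start).
{1} --a--> {1,2}  [new]
{1} --b--> {1,2,3}  [new]
{1} --c--> {1,2,3,4}  [new]
{1,2} --a--> {1,2,3}  [seen]
{1,2} --b--> {1,2,3,4,5}  [new]
{1,2} --c--> {1,2,3,4}  [seen]
{1,2,3} --a--> {1,2,3,4}  [seen]
{1,2,3} --b--> {1,2,3,4,5}  [seen]
{1,2,3} --c--> {1,2,3,4,5}  [seen]
{1,2,3,4} --a--> {1,2,3,4}  [seen]
{1,2,3,4} --b--> {1,2,3,4,5}  [seen]
{1,2,3,4} --c--> {1,2,3,4,5}  [seen]
{1,2,3,4,5} --a--> {1,2,3,4,5}  [seen]
{1,2,3,4,5} --b--> {1,2,3,4,5}  [seen]
{1,2,3,4,5} --c--> {1,2,3,4,5}  [seen]
Reachable DFA states: {1}, {1,2}, {1,2,3}, {1,2,3,4}, {1,2,3,4,5}.
{1,2,3,5} is not among them.

no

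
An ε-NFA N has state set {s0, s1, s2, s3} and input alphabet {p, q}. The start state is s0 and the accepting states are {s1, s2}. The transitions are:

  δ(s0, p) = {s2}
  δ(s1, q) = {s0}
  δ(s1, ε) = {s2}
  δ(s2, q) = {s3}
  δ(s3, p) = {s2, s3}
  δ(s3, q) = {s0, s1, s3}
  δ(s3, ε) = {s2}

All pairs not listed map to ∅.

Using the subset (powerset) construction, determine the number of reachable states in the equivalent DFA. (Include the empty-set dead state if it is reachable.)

5

Start state of the DFA: {s0} (ε-closure of the NFA start).
{s0} --p--> {s2}  [new]
{s0} --q--> ∅  [new]
{s2} --p--> ∅  [seen]
{s2} --q--> {s2, s3}  [new]
∅ --p--> ∅  [seen]
∅ --q--> ∅  [seen]
{s2, s3} --p--> {s2, s3}  [seen]
{s2, s3} --q--> {s0, s1, s2, s3}  [new]
{s0, s1, s2, s3} --p--> {s2, s3}  [seen]
{s0, s1, s2, s3} --q--> {s0, s1, s2, s3}  [seen]
Reachable DFA states: {s0}, {s2}, ∅, {s2, s3}, {s0, s1, s2, s3}.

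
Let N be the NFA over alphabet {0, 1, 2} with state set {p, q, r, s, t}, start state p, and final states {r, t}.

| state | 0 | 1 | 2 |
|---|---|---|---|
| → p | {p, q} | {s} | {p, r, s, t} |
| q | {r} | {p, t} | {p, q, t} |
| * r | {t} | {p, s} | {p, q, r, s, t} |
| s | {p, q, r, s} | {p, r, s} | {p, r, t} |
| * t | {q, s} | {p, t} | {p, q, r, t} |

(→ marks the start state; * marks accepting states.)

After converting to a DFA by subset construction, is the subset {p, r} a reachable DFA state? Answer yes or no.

no

Start state of the DFA: {p}.
{p} --0--> {p, q}  [new]
{p} --1--> {s}  [new]
{p} --2--> {p, r, s, t}  [new]
{p, q} --0--> {p, q, r}  [new]
{p, q} --1--> {p, s, t}  [new]
{p, q} --2--> {p, q, r, s, t}  [new]
{s} --0--> {p, q, r, s}  [new]
{s} --1--> {p, r, s}  [new]
{s} --2--> {p, r, t}  [new]
{p, r, s, t} --0--> {p, q, r, s, t}  [seen]
{p, r, s, t} --1--> {p, r, s, t}  [seen]
{p, r, s, t} --2--> {p, q, r, s, t}  [seen]
{p, q, r} --0--> {p, q, r, t}  [new]
{p, q, r} --1--> {p, s, t}  [seen]
{p, q, r} --2--> {p, q, r, s, t}  [seen]
{p, s, t} --0--> {p, q, r, s}  [seen]
{p, s, t} --1--> {p, r, s, t}  [seen]
{p, s, t} --2--> {p, q, r, s, t}  [seen]
{p, q, r, s, t} --0--> {p, q, r, s, t}  [seen]
{p, q, r, s, t} --1--> {p, r, s, t}  [seen]
{p, q, r, s, t} --2--> {p, q, r, s, t}  [seen]
{p, q, r, s} --0--> {p, q, r, s, t}  [seen]
{p, q, r, s} --1--> {p, r, s, t}  [seen]
{p, q, r, s} --2--> {p, q, r, s, t}  [seen]
{p, r, s} --0--> {p, q, r, s, t}  [seen]
{p, r, s} --1--> {p, r, s}  [seen]
{p, r, s} --2--> {p, q, r, s, t}  [seen]
{p, r, t} --0--> {p, q, s, t}  [new]
{p, r, t} --1--> {p, s, t}  [seen]
{p, r, t} --2--> {p, q, r, s, t}  [seen]
{p, q, r, t} --0--> {p, q, r, s, t}  [seen]
{p, q, r, t} --1--> {p, s, t}  [seen]
{p, q, r, t} --2--> {p, q, r, s, t}  [seen]
{p, q, s, t} --0--> {p, q, r, s}  [seen]
{p, q, s, t} --1--> {p, r, s, t}  [seen]
{p, q, s, t} --2--> {p, q, r, s, t}  [seen]
Reachable DFA states: {p}, {p, q}, {s}, {p, r, s, t}, {p, q, r}, {p, s, t}, {p, q, r, s, t}, {p, q, r, s}, {p, r, s}, {p, r, t}, {p, q, r, t}, {p, q, s, t}.
{p, r} is not among them.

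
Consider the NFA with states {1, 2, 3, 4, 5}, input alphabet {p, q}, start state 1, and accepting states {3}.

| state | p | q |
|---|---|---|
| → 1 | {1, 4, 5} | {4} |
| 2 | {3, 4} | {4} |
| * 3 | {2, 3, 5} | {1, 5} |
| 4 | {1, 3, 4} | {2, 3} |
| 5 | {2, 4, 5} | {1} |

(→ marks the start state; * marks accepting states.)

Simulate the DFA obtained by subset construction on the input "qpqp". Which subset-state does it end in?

{1, 2, 3, 4, 5}

Start: {1}.
δ(1,q) = {4}.
Union: {4}.
After q: {4}.
δ(4,p) = {1, 3, 4}.
Union: {1, 3, 4}.
After p: {1, 3, 4}.
δ(1,q) = {4}; δ(3,q) = {1, 5}; δ(4,q) = {2, 3}.
Union: {1, 2, 3, 4, 5}.
After q: {1, 2, 3, 4, 5}.
δ(1,p) = {1, 4, 5}; δ(2,p) = {3, 4}; δ(3,p) = {2, 3, 5}; δ(4,p) = {1, 3, 4}; δ(5,p) = {2, 4, 5}.
Union: {1, 2, 3, 4, 5}.
After p: {1, 2, 3, 4, 5}.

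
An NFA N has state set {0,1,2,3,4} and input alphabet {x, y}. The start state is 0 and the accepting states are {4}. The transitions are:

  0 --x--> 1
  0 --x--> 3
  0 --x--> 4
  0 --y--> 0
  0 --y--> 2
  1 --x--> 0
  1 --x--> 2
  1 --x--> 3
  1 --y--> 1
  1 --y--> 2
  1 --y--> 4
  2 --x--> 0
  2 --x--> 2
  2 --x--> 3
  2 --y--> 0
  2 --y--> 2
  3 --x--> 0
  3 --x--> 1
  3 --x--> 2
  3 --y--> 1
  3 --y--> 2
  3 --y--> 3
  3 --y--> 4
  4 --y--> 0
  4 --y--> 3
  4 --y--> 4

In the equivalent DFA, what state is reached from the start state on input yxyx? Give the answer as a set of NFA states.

Start: {0}.
δ(0,y) = {0,2}.
Union: {0,2}.
After y: {0,2}.
δ(0,x) = {1,3,4}; δ(2,x) = {0,2,3}.
Union: {0,1,2,3,4}.
After x: {0,1,2,3,4}.
δ(0,y) = {0,2}; δ(1,y) = {1,2,4}; δ(2,y) = {0,2}; δ(3,y) = {1,2,3,4}; δ(4,y) = {0,3,4}.
Union: {0,1,2,3,4}.
After y: {0,1,2,3,4}.
δ(0,x) = {1,3,4}; δ(1,x) = {0,2,3}; δ(2,x) = {0,2,3}; δ(3,x) = {0,1,2}; δ(4,x) = ∅.
Union: {0,1,2,3,4}.
After x: {0,1,2,3,4}.

{0,1,2,3,4}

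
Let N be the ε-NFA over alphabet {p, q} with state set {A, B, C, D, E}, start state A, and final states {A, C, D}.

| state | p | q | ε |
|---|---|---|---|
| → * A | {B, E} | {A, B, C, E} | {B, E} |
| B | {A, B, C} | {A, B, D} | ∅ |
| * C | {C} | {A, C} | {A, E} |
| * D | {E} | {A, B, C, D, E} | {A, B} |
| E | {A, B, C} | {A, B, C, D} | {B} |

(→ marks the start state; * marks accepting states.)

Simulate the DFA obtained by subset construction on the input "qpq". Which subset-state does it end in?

{A, B, C, D, E}

Start: {A, B, E}.
δ(A,q) = {A, B, C, E}; δ(B,q) = {A, B, D}; δ(E,q) = {A, B, C, D}.
Union: {A, B, C, D, E}.
After q: {A, B, C, D, E}.
δ(A,p) = {B, E}; δ(B,p) = {A, B, C}; δ(C,p) = {C}; δ(D,p) = {E}; δ(E,p) = {A, B, C}.
Union: {A, B, C, E}.
After p: {A, B, C, E}.
δ(A,q) = {A, B, C, E}; δ(B,q) = {A, B, D}; δ(C,q) = {A, C}; δ(E,q) = {A, B, C, D}.
Union: {A, B, C, D, E}.
After q: {A, B, C, D, E}.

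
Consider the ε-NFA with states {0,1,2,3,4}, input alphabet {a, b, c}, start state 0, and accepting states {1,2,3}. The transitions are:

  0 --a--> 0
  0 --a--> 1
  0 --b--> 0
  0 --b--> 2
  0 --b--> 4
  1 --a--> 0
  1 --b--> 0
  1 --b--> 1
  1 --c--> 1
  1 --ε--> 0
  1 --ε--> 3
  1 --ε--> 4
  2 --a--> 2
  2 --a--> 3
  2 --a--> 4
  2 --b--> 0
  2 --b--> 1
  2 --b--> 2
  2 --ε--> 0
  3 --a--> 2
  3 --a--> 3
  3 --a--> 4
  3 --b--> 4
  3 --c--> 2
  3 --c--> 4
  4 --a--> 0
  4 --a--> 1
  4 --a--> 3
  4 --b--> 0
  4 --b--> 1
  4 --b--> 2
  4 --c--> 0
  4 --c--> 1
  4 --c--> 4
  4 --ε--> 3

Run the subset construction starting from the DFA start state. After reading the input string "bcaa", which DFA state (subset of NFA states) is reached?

Start: {0}.
δ(0,b) = {0,2,4}.
Union: {0,2,4}.
ε-closure gives {0,2,3,4}.
After b: {0,2,3,4}.
δ(0,c) = ∅; δ(2,c) = ∅; δ(3,c) = {2,4}; δ(4,c) = {0,1,4}.
Union: {0,1,2,4}.
ε-closure gives {0,1,2,3,4}.
After c: {0,1,2,3,4}.
δ(0,a) = {0,1}; δ(1,a) = {0}; δ(2,a) = {2,3,4}; δ(3,a) = {2,3,4}; δ(4,a) = {0,1,3}.
Union: {0,1,2,3,4}.
After a: {0,1,2,3,4}.
δ(0,a) = {0,1}; δ(1,a) = {0}; δ(2,a) = {2,3,4}; δ(3,a) = {2,3,4}; δ(4,a) = {0,1,3}.
Union: {0,1,2,3,4}.
After a: {0,1,2,3,4}.

{0,1,2,3,4}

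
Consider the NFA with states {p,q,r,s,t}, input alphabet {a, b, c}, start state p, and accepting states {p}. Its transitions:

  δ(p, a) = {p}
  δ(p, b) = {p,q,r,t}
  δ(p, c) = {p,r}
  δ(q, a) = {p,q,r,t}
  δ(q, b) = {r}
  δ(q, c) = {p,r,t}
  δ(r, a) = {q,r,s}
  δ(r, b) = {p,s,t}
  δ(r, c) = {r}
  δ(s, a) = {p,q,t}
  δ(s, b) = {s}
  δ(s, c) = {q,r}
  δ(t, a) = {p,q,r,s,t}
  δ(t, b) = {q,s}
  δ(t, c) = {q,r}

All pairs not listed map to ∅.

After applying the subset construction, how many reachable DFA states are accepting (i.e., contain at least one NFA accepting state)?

5

Start state of the DFA: {p}.
{p} --a--> {p}  [seen]
{p} --b--> {p,q,r,t}  [new]
{p} --c--> {p,r}  [new]
{p,q,r,t} --a--> {p,q,r,s,t}  [new]
{p,q,r,t} --b--> {p,q,r,s,t}  [seen]
{p,q,r,t} --c--> {p,q,r,t}  [seen]
{p,r} --a--> {p,q,r,s}  [new]
{p,r} --b--> {p,q,r,s,t}  [seen]
{p,r} --c--> {p,r}  [seen]
{p,q,r,s,t} --a--> {p,q,r,s,t}  [seen]
{p,q,r,s,t} --b--> {p,q,r,s,t}  [seen]
{p,q,r,s,t} --c--> {p,q,r,t}  [seen]
{p,q,r,s} --a--> {p,q,r,s,t}  [seen]
{p,q,r,s} --b--> {p,q,r,s,t}  [seen]
{p,q,r,s} --c--> {p,q,r,t}  [seen]
Reachable DFA states: {p}, {p,q,r,t}, {p,r}, {p,q,r,s,t}, {p,q,r,s}.
Accepting DFA states (contain an NFA accepting state): {p}, {p,q,r,t}, {p,r}, {p,q,r,s,t}, {p,q,r,s}.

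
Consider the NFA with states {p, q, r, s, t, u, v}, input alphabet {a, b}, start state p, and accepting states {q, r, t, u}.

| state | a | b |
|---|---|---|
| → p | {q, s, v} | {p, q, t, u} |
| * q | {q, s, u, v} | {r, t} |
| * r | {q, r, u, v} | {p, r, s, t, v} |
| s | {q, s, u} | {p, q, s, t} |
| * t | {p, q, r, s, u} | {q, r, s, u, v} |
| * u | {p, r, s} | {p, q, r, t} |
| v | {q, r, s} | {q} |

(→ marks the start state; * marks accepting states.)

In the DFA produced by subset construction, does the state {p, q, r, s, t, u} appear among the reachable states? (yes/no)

no

Start state of the DFA: {p}.
{p} --a--> {q, s, v}  [new]
{p} --b--> {p, q, t, u}  [new]
{q, s, v} --a--> {q, r, s, u, v}  [new]
{q, s, v} --b--> {p, q, r, s, t}  [new]
{p, q, t, u} --a--> {p, q, r, s, u, v}  [new]
{p, q, t, u} --b--> {p, q, r, s, t, u, v}  [new]
{q, r, s, u, v} --a--> {p, q, r, s, u, v}  [seen]
{q, r, s, u, v} --b--> {p, q, r, s, t, v}  [new]
{p, q, r, s, t} --a--> {p, q, r, s, u, v}  [seen]
{p, q, r, s, t} --b--> {p, q, r, s, t, u, v}  [seen]
{p, q, r, s, u, v} --a--> {p, q, r, s, u, v}  [seen]
{p, q, r, s, u, v} --b--> {p, q, r, s, t, u, v}  [seen]
{p, q, r, s, t, u, v} --a--> {p, q, r, s, u, v}  [seen]
{p, q, r, s, t, u, v} --b--> {p, q, r, s, t, u, v}  [seen]
{p, q, r, s, t, v} --a--> {p, q, r, s, u, v}  [seen]
{p, q, r, s, t, v} --b--> {p, q, r, s, t, u, v}  [seen]
Reachable DFA states: {p}, {q, s, v}, {p, q, t, u}, {q, r, s, u, v}, {p, q, r, s, t}, {p, q, r, s, u, v}, {p, q, r, s, t, u, v}, {p, q, r, s, t, v}.
{p, q, r, s, t, u} is not among them.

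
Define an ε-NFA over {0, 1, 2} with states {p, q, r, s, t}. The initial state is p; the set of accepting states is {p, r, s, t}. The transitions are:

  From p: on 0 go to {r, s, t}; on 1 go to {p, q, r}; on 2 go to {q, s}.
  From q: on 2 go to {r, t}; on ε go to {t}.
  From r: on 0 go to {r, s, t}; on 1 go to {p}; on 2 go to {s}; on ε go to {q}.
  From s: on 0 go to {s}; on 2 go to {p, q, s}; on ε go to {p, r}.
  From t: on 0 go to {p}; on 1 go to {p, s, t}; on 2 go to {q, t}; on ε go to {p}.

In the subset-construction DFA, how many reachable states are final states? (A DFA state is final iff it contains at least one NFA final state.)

Start state of the DFA: {p} (ε-closure of the NFA start).
{p} --0--> {p, q, r, s, t}  [new]
{p} --1--> {p, q, r, t}  [new]
{p} --2--> {p, q, r, s, t}  [seen]
{p, q, r, s, t} --0--> {p, q, r, s, t}  [seen]
{p, q, r, s, t} --1--> {p, q, r, s, t}  [seen]
{p, q, r, s, t} --2--> {p, q, r, s, t}  [seen]
{p, q, r, t} --0--> {p, q, r, s, t}  [seen]
{p, q, r, t} --1--> {p, q, r, s, t}  [seen]
{p, q, r, t} --2--> {p, q, r, s, t}  [seen]
Reachable DFA states: {p}, {p, q, r, s, t}, {p, q, r, t}.
Accepting DFA states (contain an NFA accepting state): {p}, {p, q, r, s, t}, {p, q, r, t}.

3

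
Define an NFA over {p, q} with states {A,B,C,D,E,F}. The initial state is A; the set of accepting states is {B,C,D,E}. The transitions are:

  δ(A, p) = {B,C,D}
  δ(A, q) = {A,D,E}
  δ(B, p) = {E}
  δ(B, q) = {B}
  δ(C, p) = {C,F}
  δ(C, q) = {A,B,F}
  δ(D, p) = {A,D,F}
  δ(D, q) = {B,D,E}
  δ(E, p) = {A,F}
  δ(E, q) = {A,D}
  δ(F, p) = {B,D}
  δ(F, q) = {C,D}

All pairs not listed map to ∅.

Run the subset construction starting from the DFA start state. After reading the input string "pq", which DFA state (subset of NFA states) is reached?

Start: {A}.
δ(A,p) = {B,C,D}.
Union: {B,C,D}.
After p: {B,C,D}.
δ(B,q) = {B}; δ(C,q) = {A,B,F}; δ(D,q) = {B,D,E}.
Union: {A,B,D,E,F}.
After q: {A,B,D,E,F}.

{A,B,D,E,F}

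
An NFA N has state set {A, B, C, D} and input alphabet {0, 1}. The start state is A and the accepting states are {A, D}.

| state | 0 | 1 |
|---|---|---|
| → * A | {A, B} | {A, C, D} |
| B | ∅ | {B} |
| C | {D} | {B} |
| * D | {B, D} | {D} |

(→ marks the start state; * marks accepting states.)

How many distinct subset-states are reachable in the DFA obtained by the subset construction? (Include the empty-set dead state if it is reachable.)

5

Start state of the DFA: {A}.
{A} --0--> {A, B}  [new]
{A} --1--> {A, C, D}  [new]
{A, B} --0--> {A, B}  [seen]
{A, B} --1--> {A, B, C, D}  [new]
{A, C, D} --0--> {A, B, D}  [new]
{A, C, D} --1--> {A, B, C, D}  [seen]
{A, B, C, D} --0--> {A, B, D}  [seen]
{A, B, C, D} --1--> {A, B, C, D}  [seen]
{A, B, D} --0--> {A, B, D}  [seen]
{A, B, D} --1--> {A, B, C, D}  [seen]
Reachable DFA states: {A}, {A, B}, {A, C, D}, {A, B, C, D}, {A, B, D}.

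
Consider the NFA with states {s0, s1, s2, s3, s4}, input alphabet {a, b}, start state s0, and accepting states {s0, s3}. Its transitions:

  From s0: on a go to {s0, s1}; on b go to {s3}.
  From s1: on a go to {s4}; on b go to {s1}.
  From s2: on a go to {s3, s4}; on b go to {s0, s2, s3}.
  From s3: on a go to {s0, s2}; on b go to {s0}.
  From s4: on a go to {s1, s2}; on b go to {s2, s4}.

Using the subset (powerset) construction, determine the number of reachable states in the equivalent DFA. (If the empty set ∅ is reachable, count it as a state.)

Start state of the DFA: {s0}.
{s0} --a--> {s0, s1}  [new]
{s0} --b--> {s3}  [new]
{s0, s1} --a--> {s0, s1, s4}  [new]
{s0, s1} --b--> {s1, s3}  [new]
{s3} --a--> {s0, s2}  [new]
{s3} --b--> {s0}  [seen]
{s0, s1, s4} --a--> {s0, s1, s2, s4}  [new]
{s0, s1, s4} --b--> {s1, s2, s3, s4}  [new]
{s1, s3} --a--> {s0, s2, s4}  [new]
{s1, s3} --b--> {s0, s1}  [seen]
{s0, s2} --a--> {s0, s1, s3, s4}  [new]
{s0, s2} --b--> {s0, s2, s3}  [new]
{s0, s1, s2, s4} --a--> {s0, s1, s2, s3, s4}  [new]
{s0, s1, s2, s4} --b--> {s0, s1, s2, s3, s4}  [seen]
{s1, s2, s3, s4} --a--> {s0, s1, s2, s3, s4}  [seen]
{s1, s2, s3, s4} --b--> {s0, s1, s2, s3, s4}  [seen]
{s0, s2, s4} --a--> {s0, s1, s2, s3, s4}  [seen]
{s0, s2, s4} --b--> {s0, s2, s3, s4}  [new]
{s0, s1, s3, s4} --a--> {s0, s1, s2, s4}  [seen]
{s0, s1, s3, s4} --b--> {s0, s1, s2, s3, s4}  [seen]
{s0, s2, s3} --a--> {s0, s1, s2, s3, s4}  [seen]
{s0, s2, s3} --b--> {s0, s2, s3}  [seen]
{s0, s1, s2, s3, s4} --a--> {s0, s1, s2, s3, s4}  [seen]
{s0, s1, s2, s3, s4} --b--> {s0, s1, s2, s3, s4}  [seen]
{s0, s2, s3, s4} --a--> {s0, s1, s2, s3, s4}  [seen]
{s0, s2, s3, s4} --b--> {s0, s2, s3, s4}  [seen]
Reachable DFA states: {s0}, {s0, s1}, {s3}, {s0, s1, s4}, {s1, s3}, {s0, s2}, {s0, s1, s2, s4}, {s1, s2, s3, s4}, {s0, s2, s4}, {s0, s1, s3, s4}, {s0, s2, s3}, {s0, s1, s2, s3, s4}, {s0, s2, s3, s4}.

13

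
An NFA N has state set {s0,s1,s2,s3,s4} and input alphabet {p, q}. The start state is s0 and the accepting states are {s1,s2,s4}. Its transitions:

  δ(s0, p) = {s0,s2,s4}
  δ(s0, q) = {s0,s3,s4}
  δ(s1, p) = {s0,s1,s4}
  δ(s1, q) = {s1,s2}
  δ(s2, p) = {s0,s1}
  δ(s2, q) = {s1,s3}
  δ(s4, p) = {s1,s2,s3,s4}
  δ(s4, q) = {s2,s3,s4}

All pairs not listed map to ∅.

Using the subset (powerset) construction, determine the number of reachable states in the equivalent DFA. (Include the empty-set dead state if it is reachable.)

Start state of the DFA: {s0}.
{s0} --p--> {s0,s2,s4}  [new]
{s0} --q--> {s0,s3,s4}  [new]
{s0,s2,s4} --p--> {s0,s1,s2,s3,s4}  [new]
{s0,s2,s4} --q--> {s0,s1,s2,s3,s4}  [seen]
{s0,s3,s4} --p--> {s0,s1,s2,s3,s4}  [seen]
{s0,s3,s4} --q--> {s0,s2,s3,s4}  [new]
{s0,s1,s2,s3,s4} --p--> {s0,s1,s2,s3,s4}  [seen]
{s0,s1,s2,s3,s4} --q--> {s0,s1,s2,s3,s4}  [seen]
{s0,s2,s3,s4} --p--> {s0,s1,s2,s3,s4}  [seen]
{s0,s2,s3,s4} --q--> {s0,s1,s2,s3,s4}  [seen]
Reachable DFA states: {s0}, {s0,s2,s4}, {s0,s3,s4}, {s0,s1,s2,s3,s4}, {s0,s2,s3,s4}.

5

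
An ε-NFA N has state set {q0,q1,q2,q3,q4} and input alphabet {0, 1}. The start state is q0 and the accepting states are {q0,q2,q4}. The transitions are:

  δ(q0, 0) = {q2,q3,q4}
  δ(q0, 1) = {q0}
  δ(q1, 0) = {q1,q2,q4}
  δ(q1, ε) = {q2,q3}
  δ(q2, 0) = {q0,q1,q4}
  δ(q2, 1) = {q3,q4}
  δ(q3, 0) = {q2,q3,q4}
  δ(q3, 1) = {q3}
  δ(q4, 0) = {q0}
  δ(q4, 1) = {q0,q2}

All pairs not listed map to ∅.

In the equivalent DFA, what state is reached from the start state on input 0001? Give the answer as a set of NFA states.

Start: {q0}.
δ(q0,0) = {q2,q3,q4}.
Union: {q2,q3,q4}.
After 0: {q2,q3,q4}.
δ(q2,0) = {q0,q1,q4}; δ(q3,0) = {q2,q3,q4}; δ(q4,0) = {q0}.
Union: {q0,q1,q2,q3,q4}.
After 0: {q0,q1,q2,q3,q4}.
δ(q0,0) = {q2,q3,q4}; δ(q1,0) = {q1,q2,q4}; δ(q2,0) = {q0,q1,q4}; δ(q3,0) = {q2,q3,q4}; δ(q4,0) = {q0}.
Union: {q0,q1,q2,q3,q4}.
After 0: {q0,q1,q2,q3,q4}.
δ(q0,1) = {q0}; δ(q1,1) = ∅; δ(q2,1) = {q3,q4}; δ(q3,1) = {q3}; δ(q4,1) = {q0,q2}.
Union: {q0,q2,q3,q4}.
After 1: {q0,q2,q3,q4}.

{q0,q2,q3,q4}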